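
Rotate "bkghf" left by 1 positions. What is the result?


Input: "bkghf", rotate left by 1
First 1 characters: "b"
Remaining characters: "kghf"
Concatenate remaining + first: "kghf" + "b" = "kghfb"

kghfb


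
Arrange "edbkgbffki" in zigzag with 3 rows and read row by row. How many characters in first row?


Zigzag "edbkgbffki" into 3 rows:
Placing characters:
  'e' => row 0
  'd' => row 1
  'b' => row 2
  'k' => row 1
  'g' => row 0
  'b' => row 1
  'f' => row 2
  'f' => row 1
  'k' => row 0
  'i' => row 1
Rows:
  Row 0: "egk"
  Row 1: "dkbfi"
  Row 2: "bf"
First row length: 3

3


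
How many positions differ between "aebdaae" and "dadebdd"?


Comparing "aebdaae" and "dadebdd" position by position:
  Position 0: 'a' vs 'd' => DIFFER
  Position 1: 'e' vs 'a' => DIFFER
  Position 2: 'b' vs 'd' => DIFFER
  Position 3: 'd' vs 'e' => DIFFER
  Position 4: 'a' vs 'b' => DIFFER
  Position 5: 'a' vs 'd' => DIFFER
  Position 6: 'e' vs 'd' => DIFFER
Positions that differ: 7

7


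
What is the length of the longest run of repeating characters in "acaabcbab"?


Input: "acaabcbab"
Scanning for longest run:
  Position 1 ('c'): new char, reset run to 1
  Position 2 ('a'): new char, reset run to 1
  Position 3 ('a'): continues run of 'a', length=2
  Position 4 ('b'): new char, reset run to 1
  Position 5 ('c'): new char, reset run to 1
  Position 6 ('b'): new char, reset run to 1
  Position 7 ('a'): new char, reset run to 1
  Position 8 ('b'): new char, reset run to 1
Longest run: 'a' with length 2

2


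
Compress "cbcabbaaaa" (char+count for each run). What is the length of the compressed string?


Input: cbcabbaaaa
Runs:
  'c' x 1 => "c1"
  'b' x 1 => "b1"
  'c' x 1 => "c1"
  'a' x 1 => "a1"
  'b' x 2 => "b2"
  'a' x 4 => "a4"
Compressed: "c1b1c1a1b2a4"
Compressed length: 12

12


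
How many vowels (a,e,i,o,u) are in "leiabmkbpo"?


Input: leiabmkbpo
Checking each character:
  'l' at position 0: consonant
  'e' at position 1: vowel (running total: 1)
  'i' at position 2: vowel (running total: 2)
  'a' at position 3: vowel (running total: 3)
  'b' at position 4: consonant
  'm' at position 5: consonant
  'k' at position 6: consonant
  'b' at position 7: consonant
  'p' at position 8: consonant
  'o' at position 9: vowel (running total: 4)
Total vowels: 4

4


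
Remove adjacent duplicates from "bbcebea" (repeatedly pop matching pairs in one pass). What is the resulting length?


Input: bbcebea
Stack-based adjacent duplicate removal:
  Read 'b': push. Stack: b
  Read 'b': matches stack top 'b' => pop. Stack: (empty)
  Read 'c': push. Stack: c
  Read 'e': push. Stack: ce
  Read 'b': push. Stack: ceb
  Read 'e': push. Stack: cebe
  Read 'a': push. Stack: cebea
Final stack: "cebea" (length 5)

5


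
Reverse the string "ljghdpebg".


Input: ljghdpebg
Reading characters right to left:
  Position 8: 'g'
  Position 7: 'b'
  Position 6: 'e'
  Position 5: 'p'
  Position 4: 'd'
  Position 3: 'h'
  Position 2: 'g'
  Position 1: 'j'
  Position 0: 'l'
Reversed: gbepdhgjl

gbepdhgjl


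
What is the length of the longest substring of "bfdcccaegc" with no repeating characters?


Input: "bfdcccaegc"
Sliding window (track last position of each char):
  Position 0 ('b'): window [0,0] length 1 -- new best
  Position 1 ('f'): window [0,1] length 2 -- new best
  Position 2 ('d'): window [0,2] length 3 -- new best
  Position 3 ('c'): window [0,3] length 4 -- new best
  Position 4 ('c'): repeat (last at 3), move window start to 4
  Position 4 ('c'): window [4,4] length 1
  Position 5 ('c'): repeat (last at 4), move window start to 5
  Position 5 ('c'): window [5,5] length 1
  Position 6 ('a'): window [5,6] length 2
  Position 7 ('e'): window [5,7] length 3
  Position 8 ('g'): window [5,8] length 4
  Position 9 ('c'): repeat (last at 5), move window start to 6
  Position 9 ('c'): window [6,9] length 4
Longest substring with no repeats: "bfdc" with length 4

4


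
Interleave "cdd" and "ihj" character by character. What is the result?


Interleaving "cdd" and "ihj":
  Position 0: 'c' from first, 'i' from second => "ci"
  Position 1: 'd' from first, 'h' from second => "dh"
  Position 2: 'd' from first, 'j' from second => "dj"
Result: cidhdj

cidhdj


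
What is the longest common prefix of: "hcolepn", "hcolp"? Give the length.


Words: hcolepn, hcolp
  Position 0: all 'h' => match
  Position 1: all 'c' => match
  Position 2: all 'o' => match
  Position 3: all 'l' => match
  Position 4: ('e', 'p') => mismatch, stop
LCP = "hcol" (length 4)

4


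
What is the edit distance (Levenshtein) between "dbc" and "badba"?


Computing edit distance: "dbc" -> "badba"
DP table:
           b    a    d    b    a
      0    1    2    3    4    5
  d   1    1    2    2    3    4
  b   2    1    2    3    2    3
  c   3    2    2    3    3    3
Edit distance = dp[3][5] = 3

3


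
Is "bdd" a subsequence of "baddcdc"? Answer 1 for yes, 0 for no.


Check if "bdd" is a subsequence of "baddcdc"
Greedy scan:
  Position 0 ('b'): matches sub[0] = 'b'
  Position 1 ('a'): no match needed
  Position 2 ('d'): matches sub[1] = 'd'
  Position 3 ('d'): matches sub[2] = 'd'
  Position 4 ('c'): no match needed
  Position 5 ('d'): no match needed
  Position 6 ('c'): no match needed
All 3 characters matched => is a subsequence

1


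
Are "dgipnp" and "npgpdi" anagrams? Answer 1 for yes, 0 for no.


Strings: "dgipnp", "npgpdi"
Sorted first:  dginpp
Sorted second: dginpp
Sorted forms match => anagrams

1


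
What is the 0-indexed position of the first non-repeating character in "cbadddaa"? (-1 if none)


Input: cbadddaa
Character frequencies:
  'a': 3
  'b': 1
  'c': 1
  'd': 3
Scanning left to right for freq == 1:
  Position 0 ('c'): unique! => answer = 0

0


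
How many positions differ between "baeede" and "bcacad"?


Comparing "baeede" and "bcacad" position by position:
  Position 0: 'b' vs 'b' => same
  Position 1: 'a' vs 'c' => DIFFER
  Position 2: 'e' vs 'a' => DIFFER
  Position 3: 'e' vs 'c' => DIFFER
  Position 4: 'd' vs 'a' => DIFFER
  Position 5: 'e' vs 'd' => DIFFER
Positions that differ: 5

5


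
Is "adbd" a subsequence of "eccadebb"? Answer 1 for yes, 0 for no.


Check if "adbd" is a subsequence of "eccadebb"
Greedy scan:
  Position 0 ('e'): no match needed
  Position 1 ('c'): no match needed
  Position 2 ('c'): no match needed
  Position 3 ('a'): matches sub[0] = 'a'
  Position 4 ('d'): matches sub[1] = 'd'
  Position 5 ('e'): no match needed
  Position 6 ('b'): matches sub[2] = 'b'
  Position 7 ('b'): no match needed
Only matched 3/4 characters => not a subsequence

0


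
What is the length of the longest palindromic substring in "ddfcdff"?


Input: "ddfcdff"
Checking substrings for palindromes:
  [0:2] "dd" (len 2) => palindrome
  [5:7] "ff" (len 2) => palindrome
Longest palindromic substring: "dd" with length 2

2


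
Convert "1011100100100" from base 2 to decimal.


Input: "1011100100100" in base 2
Positional expansion:
  Digit '1' (value 1) x 2^12 = 4096
  Digit '0' (value 0) x 2^11 = 0
  Digit '1' (value 1) x 2^10 = 1024
  Digit '1' (value 1) x 2^9 = 512
  Digit '1' (value 1) x 2^8 = 256
  Digit '0' (value 0) x 2^7 = 0
  Digit '0' (value 0) x 2^6 = 0
  Digit '1' (value 1) x 2^5 = 32
  Digit '0' (value 0) x 2^4 = 0
  Digit '0' (value 0) x 2^3 = 0
  Digit '1' (value 1) x 2^2 = 4
  Digit '0' (value 0) x 2^1 = 0
  Digit '0' (value 0) x 2^0 = 0
Sum = 5924

5924


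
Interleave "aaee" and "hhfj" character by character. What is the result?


Interleaving "aaee" and "hhfj":
  Position 0: 'a' from first, 'h' from second => "ah"
  Position 1: 'a' from first, 'h' from second => "ah"
  Position 2: 'e' from first, 'f' from second => "ef"
  Position 3: 'e' from first, 'j' from second => "ej"
Result: ahahefej

ahahefej


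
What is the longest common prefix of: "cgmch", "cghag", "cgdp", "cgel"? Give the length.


Words: cgmch, cghag, cgdp, cgel
  Position 0: all 'c' => match
  Position 1: all 'g' => match
  Position 2: ('m', 'h', 'd', 'e') => mismatch, stop
LCP = "cg" (length 2)

2


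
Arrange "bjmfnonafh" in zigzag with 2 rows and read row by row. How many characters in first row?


Zigzag "bjmfnonafh" into 2 rows:
Placing characters:
  'b' => row 0
  'j' => row 1
  'm' => row 0
  'f' => row 1
  'n' => row 0
  'o' => row 1
  'n' => row 0
  'a' => row 1
  'f' => row 0
  'h' => row 1
Rows:
  Row 0: "bmnnf"
  Row 1: "jfoah"
First row length: 5

5


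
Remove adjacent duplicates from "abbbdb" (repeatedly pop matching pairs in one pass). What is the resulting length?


Input: abbbdb
Stack-based adjacent duplicate removal:
  Read 'a': push. Stack: a
  Read 'b': push. Stack: ab
  Read 'b': matches stack top 'b' => pop. Stack: a
  Read 'b': push. Stack: ab
  Read 'd': push. Stack: abd
  Read 'b': push. Stack: abdb
Final stack: "abdb" (length 4)

4


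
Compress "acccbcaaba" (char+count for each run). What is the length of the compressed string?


Input: acccbcaaba
Runs:
  'a' x 1 => "a1"
  'c' x 3 => "c3"
  'b' x 1 => "b1"
  'c' x 1 => "c1"
  'a' x 2 => "a2"
  'b' x 1 => "b1"
  'a' x 1 => "a1"
Compressed: "a1c3b1c1a2b1a1"
Compressed length: 14

14


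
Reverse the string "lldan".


Input: lldan
Reading characters right to left:
  Position 4: 'n'
  Position 3: 'a'
  Position 2: 'd'
  Position 1: 'l'
  Position 0: 'l'
Reversed: nadll

nadll


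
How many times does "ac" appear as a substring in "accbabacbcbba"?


Searching for "ac" in "accbabacbcbba"
Scanning each position:
  Position 0: "ac" => MATCH
  Position 1: "cc" => no
  Position 2: "cb" => no
  Position 3: "ba" => no
  Position 4: "ab" => no
  Position 5: "ba" => no
  Position 6: "ac" => MATCH
  Position 7: "cb" => no
  Position 8: "bc" => no
  Position 9: "cb" => no
  Position 10: "bb" => no
  Position 11: "ba" => no
Total occurrences: 2

2


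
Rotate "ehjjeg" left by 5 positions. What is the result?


Input: "ehjjeg", rotate left by 5
First 5 characters: "ehjje"
Remaining characters: "g"
Concatenate remaining + first: "g" + "ehjje" = "gehjje"

gehjje


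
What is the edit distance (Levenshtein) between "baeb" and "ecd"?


Computing edit distance: "baeb" -> "ecd"
DP table:
           e    c    d
      0    1    2    3
  b   1    1    2    3
  a   2    2    2    3
  e   3    2    3    3
  b   4    3    3    4
Edit distance = dp[4][3] = 4

4


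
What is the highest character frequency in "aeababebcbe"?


Input: aeababebcbe
Character counts:
  'a': 3
  'b': 4
  'c': 1
  'e': 3
Maximum frequency: 4

4


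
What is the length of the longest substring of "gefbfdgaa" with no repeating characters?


Input: "gefbfdgaa"
Sliding window (track last position of each char):
  Position 0 ('g'): window [0,0] length 1 -- new best
  Position 1 ('e'): window [0,1] length 2 -- new best
  Position 2 ('f'): window [0,2] length 3 -- new best
  Position 3 ('b'): window [0,3] length 4 -- new best
  Position 4 ('f'): repeat (last at 2), move window start to 3
  Position 4 ('f'): window [3,4] length 2
  Position 5 ('d'): window [3,5] length 3
  Position 6 ('g'): window [3,6] length 4
  Position 7 ('a'): window [3,7] length 5 -- new best
  Position 8 ('a'): repeat (last at 7), move window start to 8
  Position 8 ('a'): window [8,8] length 1
Longest substring with no repeats: "bfdga" with length 5

5


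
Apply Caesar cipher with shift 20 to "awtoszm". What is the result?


Caesar cipher: shift "awtoszm" by 20
  'a' (pos 0) + 20 = pos 20 = 'u'
  'w' (pos 22) + 20 = pos 16 = 'q'
  't' (pos 19) + 20 = pos 13 = 'n'
  'o' (pos 14) + 20 = pos 8 = 'i'
  's' (pos 18) + 20 = pos 12 = 'm'
  'z' (pos 25) + 20 = pos 19 = 't'
  'm' (pos 12) + 20 = pos 6 = 'g'
Result: uqnimtg

uqnimtg


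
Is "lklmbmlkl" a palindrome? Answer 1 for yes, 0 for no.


Input: lklmbmlkl
Reversed: lklmbmlkl
  Compare pos 0 ('l') with pos 8 ('l'): match
  Compare pos 1 ('k') with pos 7 ('k'): match
  Compare pos 2 ('l') with pos 6 ('l'): match
  Compare pos 3 ('m') with pos 5 ('m'): match
Result: palindrome

1


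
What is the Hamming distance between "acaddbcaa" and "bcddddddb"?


Comparing "acaddbcaa" and "bcddddddb" position by position:
  Position 0: 'a' vs 'b' => differ
  Position 1: 'c' vs 'c' => same
  Position 2: 'a' vs 'd' => differ
  Position 3: 'd' vs 'd' => same
  Position 4: 'd' vs 'd' => same
  Position 5: 'b' vs 'd' => differ
  Position 6: 'c' vs 'd' => differ
  Position 7: 'a' vs 'd' => differ
  Position 8: 'a' vs 'b' => differ
Total differences (Hamming distance): 6

6


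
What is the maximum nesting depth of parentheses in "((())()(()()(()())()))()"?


Input: "((())()(()()(()())()))()"
Tracking depth:
  Position 0 '(': depth becomes 1
  Position 1 '(': depth becomes 2
  Position 2 '(': depth becomes 3
  Position 3 ')': depth becomes 2
  Position 4 ')': depth becomes 1
  Position 5 '(': depth becomes 2
  Position 6 ')': depth becomes 1
  Position 7 '(': depth becomes 2
  Position 8 '(': depth becomes 3
  Position 9 ')': depth becomes 2
  Position 10 '(': depth becomes 3
  Position 11 ')': depth becomes 2
  Position 12 '(': depth becomes 3
  Position 13 '(': depth becomes 4
  Position 14 ')': depth becomes 3
  Position 15 '(': depth becomes 4
  Position 16 ')': depth becomes 3
  Position 17 ')': depth becomes 2
  Position 18 '(': depth becomes 3
  Position 19 ')': depth becomes 2
  Position 20 ')': depth becomes 1
  Position 21 ')': depth becomes 0
  Position 22 '(': depth becomes 1
  Position 23 ')': depth becomes 0
Maximum depth reached: 4

4


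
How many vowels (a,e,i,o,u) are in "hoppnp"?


Input: hoppnp
Checking each character:
  'h' at position 0: consonant
  'o' at position 1: vowel (running total: 1)
  'p' at position 2: consonant
  'p' at position 3: consonant
  'n' at position 4: consonant
  'p' at position 5: consonant
Total vowels: 1

1


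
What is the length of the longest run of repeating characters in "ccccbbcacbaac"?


Input: "ccccbbcacbaac"
Scanning for longest run:
  Position 1 ('c'): continues run of 'c', length=2
  Position 2 ('c'): continues run of 'c', length=3
  Position 3 ('c'): continues run of 'c', length=4
  Position 4 ('b'): new char, reset run to 1
  Position 5 ('b'): continues run of 'b', length=2
  Position 6 ('c'): new char, reset run to 1
  Position 7 ('a'): new char, reset run to 1
  Position 8 ('c'): new char, reset run to 1
  Position 9 ('b'): new char, reset run to 1
  Position 10 ('a'): new char, reset run to 1
  Position 11 ('a'): continues run of 'a', length=2
  Position 12 ('c'): new char, reset run to 1
Longest run: 'c' with length 4

4


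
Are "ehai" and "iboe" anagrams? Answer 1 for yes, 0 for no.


Strings: "ehai", "iboe"
Sorted first:  aehi
Sorted second: beio
Differ at position 0: 'a' vs 'b' => not anagrams

0


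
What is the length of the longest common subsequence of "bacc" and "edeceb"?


LCS of "bacc" and "edeceb"
DP table:
           e    d    e    c    e    b
      0    0    0    0    0    0    0
  b   0    0    0    0    0    0    1
  a   0    0    0    0    0    0    1
  c   0    0    0    0    1    1    1
  c   0    0    0    0    1    1    1
LCS length = dp[4][6] = 1

1


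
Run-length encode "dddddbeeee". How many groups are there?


Input: dddddbeeee
Scanning for consecutive runs:
  Group 1: 'd' x 5 (positions 0-4)
  Group 2: 'b' x 1 (positions 5-5)
  Group 3: 'e' x 4 (positions 6-9)
Total groups: 3

3


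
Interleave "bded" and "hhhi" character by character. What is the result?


Interleaving "bded" and "hhhi":
  Position 0: 'b' from first, 'h' from second => "bh"
  Position 1: 'd' from first, 'h' from second => "dh"
  Position 2: 'e' from first, 'h' from second => "eh"
  Position 3: 'd' from first, 'i' from second => "di"
Result: bhdhehdi

bhdhehdi


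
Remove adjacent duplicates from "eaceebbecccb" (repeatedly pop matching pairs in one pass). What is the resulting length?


Input: eaceebbecccb
Stack-based adjacent duplicate removal:
  Read 'e': push. Stack: e
  Read 'a': push. Stack: ea
  Read 'c': push. Stack: eac
  Read 'e': push. Stack: eace
  Read 'e': matches stack top 'e' => pop. Stack: eac
  Read 'b': push. Stack: eacb
  Read 'b': matches stack top 'b' => pop. Stack: eac
  Read 'e': push. Stack: eace
  Read 'c': push. Stack: eacec
  Read 'c': matches stack top 'c' => pop. Stack: eace
  Read 'c': push. Stack: eacec
  Read 'b': push. Stack: eacecb
Final stack: "eacecb" (length 6)

6


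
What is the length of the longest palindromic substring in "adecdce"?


Input: "adecdce"
Checking substrings for palindromes:
  [2:7] "ecdce" (len 5) => palindrome
  [3:6] "cdc" (len 3) => palindrome
Longest palindromic substring: "ecdce" with length 5

5


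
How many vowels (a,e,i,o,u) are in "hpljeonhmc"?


Input: hpljeonhmc
Checking each character:
  'h' at position 0: consonant
  'p' at position 1: consonant
  'l' at position 2: consonant
  'j' at position 3: consonant
  'e' at position 4: vowel (running total: 1)
  'o' at position 5: vowel (running total: 2)
  'n' at position 6: consonant
  'h' at position 7: consonant
  'm' at position 8: consonant
  'c' at position 9: consonant
Total vowels: 2

2


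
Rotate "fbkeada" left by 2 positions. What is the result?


Input: "fbkeada", rotate left by 2
First 2 characters: "fb"
Remaining characters: "keada"
Concatenate remaining + first: "keada" + "fb" = "keadafb"

keadafb


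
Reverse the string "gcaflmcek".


Input: gcaflmcek
Reading characters right to left:
  Position 8: 'k'
  Position 7: 'e'
  Position 6: 'c'
  Position 5: 'm'
  Position 4: 'l'
  Position 3: 'f'
  Position 2: 'a'
  Position 1: 'c'
  Position 0: 'g'
Reversed: kecmlfacg

kecmlfacg


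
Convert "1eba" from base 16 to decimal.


Input: "1eba" in base 16
Positional expansion:
  Digit '1' (value 1) x 16^3 = 4096
  Digit 'e' (value 14) x 16^2 = 3584
  Digit 'b' (value 11) x 16^1 = 176
  Digit 'a' (value 10) x 16^0 = 10
Sum = 7866

7866


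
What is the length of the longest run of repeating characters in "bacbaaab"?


Input: "bacbaaab"
Scanning for longest run:
  Position 1 ('a'): new char, reset run to 1
  Position 2 ('c'): new char, reset run to 1
  Position 3 ('b'): new char, reset run to 1
  Position 4 ('a'): new char, reset run to 1
  Position 5 ('a'): continues run of 'a', length=2
  Position 6 ('a'): continues run of 'a', length=3
  Position 7 ('b'): new char, reset run to 1
Longest run: 'a' with length 3

3


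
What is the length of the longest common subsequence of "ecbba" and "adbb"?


LCS of "ecbba" and "adbb"
DP table:
           a    d    b    b
      0    0    0    0    0
  e   0    0    0    0    0
  c   0    0    0    0    0
  b   0    0    0    1    1
  b   0    0    0    1    2
  a   0    1    1    1    2
LCS length = dp[5][4] = 2

2


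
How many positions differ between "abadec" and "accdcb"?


Comparing "abadec" and "accdcb" position by position:
  Position 0: 'a' vs 'a' => same
  Position 1: 'b' vs 'c' => DIFFER
  Position 2: 'a' vs 'c' => DIFFER
  Position 3: 'd' vs 'd' => same
  Position 4: 'e' vs 'c' => DIFFER
  Position 5: 'c' vs 'b' => DIFFER
Positions that differ: 4

4


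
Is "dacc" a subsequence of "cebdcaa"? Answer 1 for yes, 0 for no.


Check if "dacc" is a subsequence of "cebdcaa"
Greedy scan:
  Position 0 ('c'): no match needed
  Position 1 ('e'): no match needed
  Position 2 ('b'): no match needed
  Position 3 ('d'): matches sub[0] = 'd'
  Position 4 ('c'): no match needed
  Position 5 ('a'): matches sub[1] = 'a'
  Position 6 ('a'): no match needed
Only matched 2/4 characters => not a subsequence

0


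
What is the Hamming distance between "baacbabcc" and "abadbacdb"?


Comparing "baacbabcc" and "abadbacdb" position by position:
  Position 0: 'b' vs 'a' => differ
  Position 1: 'a' vs 'b' => differ
  Position 2: 'a' vs 'a' => same
  Position 3: 'c' vs 'd' => differ
  Position 4: 'b' vs 'b' => same
  Position 5: 'a' vs 'a' => same
  Position 6: 'b' vs 'c' => differ
  Position 7: 'c' vs 'd' => differ
  Position 8: 'c' vs 'b' => differ
Total differences (Hamming distance): 6

6


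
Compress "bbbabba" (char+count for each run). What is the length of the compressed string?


Input: bbbabba
Runs:
  'b' x 3 => "b3"
  'a' x 1 => "a1"
  'b' x 2 => "b2"
  'a' x 1 => "a1"
Compressed: "b3a1b2a1"
Compressed length: 8

8


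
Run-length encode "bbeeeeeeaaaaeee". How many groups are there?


Input: bbeeeeeeaaaaeee
Scanning for consecutive runs:
  Group 1: 'b' x 2 (positions 0-1)
  Group 2: 'e' x 6 (positions 2-7)
  Group 3: 'a' x 4 (positions 8-11)
  Group 4: 'e' x 3 (positions 12-14)
Total groups: 4

4


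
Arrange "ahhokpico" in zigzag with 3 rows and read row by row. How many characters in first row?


Zigzag "ahhokpico" into 3 rows:
Placing characters:
  'a' => row 0
  'h' => row 1
  'h' => row 2
  'o' => row 1
  'k' => row 0
  'p' => row 1
  'i' => row 2
  'c' => row 1
  'o' => row 0
Rows:
  Row 0: "ako"
  Row 1: "hopc"
  Row 2: "hi"
First row length: 3

3


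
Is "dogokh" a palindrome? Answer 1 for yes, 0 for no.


Input: dogokh
Reversed: hkogod
  Compare pos 0 ('d') with pos 5 ('h'): MISMATCH
  Compare pos 1 ('o') with pos 4 ('k'): MISMATCH
  Compare pos 2 ('g') with pos 3 ('o'): MISMATCH
Result: not a palindrome

0


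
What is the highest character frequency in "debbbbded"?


Input: debbbbded
Character counts:
  'b': 4
  'd': 3
  'e': 2
Maximum frequency: 4

4


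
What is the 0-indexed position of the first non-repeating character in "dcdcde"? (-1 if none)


Input: dcdcde
Character frequencies:
  'c': 2
  'd': 3
  'e': 1
Scanning left to right for freq == 1:
  Position 0 ('d'): freq=3, skip
  Position 1 ('c'): freq=2, skip
  Position 2 ('d'): freq=3, skip
  Position 3 ('c'): freq=2, skip
  Position 4 ('d'): freq=3, skip
  Position 5 ('e'): unique! => answer = 5

5


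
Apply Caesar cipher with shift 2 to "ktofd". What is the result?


Caesar cipher: shift "ktofd" by 2
  'k' (pos 10) + 2 = pos 12 = 'm'
  't' (pos 19) + 2 = pos 21 = 'v'
  'o' (pos 14) + 2 = pos 16 = 'q'
  'f' (pos 5) + 2 = pos 7 = 'h'
  'd' (pos 3) + 2 = pos 5 = 'f'
Result: mvqhf

mvqhf


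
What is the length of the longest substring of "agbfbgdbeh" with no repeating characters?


Input: "agbfbgdbeh"
Sliding window (track last position of each char):
  Position 0 ('a'): window [0,0] length 1 -- new best
  Position 1 ('g'): window [0,1] length 2 -- new best
  Position 2 ('b'): window [0,2] length 3 -- new best
  Position 3 ('f'): window [0,3] length 4 -- new best
  Position 4 ('b'): repeat (last at 2), move window start to 3
  Position 4 ('b'): window [3,4] length 2
  Position 5 ('g'): window [3,5] length 3
  Position 6 ('d'): window [3,6] length 4
  Position 7 ('b'): repeat (last at 4), move window start to 5
  Position 7 ('b'): window [5,7] length 3
  Position 8 ('e'): window [5,8] length 4
  Position 9 ('h'): window [5,9] length 5 -- new best
Longest substring with no repeats: "gdbeh" with length 5

5


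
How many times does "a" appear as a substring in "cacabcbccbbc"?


Searching for "a" in "cacabcbccbbc"
Scanning each position:
  Position 0: "c" => no
  Position 1: "a" => MATCH
  Position 2: "c" => no
  Position 3: "a" => MATCH
  Position 4: "b" => no
  Position 5: "c" => no
  Position 6: "b" => no
  Position 7: "c" => no
  Position 8: "c" => no
  Position 9: "b" => no
  Position 10: "b" => no
  Position 11: "c" => no
Total occurrences: 2

2


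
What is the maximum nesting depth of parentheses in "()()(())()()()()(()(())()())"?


Input: "()()(())()()()()(()(())()())"
Tracking depth:
  Position 0 '(': depth becomes 1
  Position 1 ')': depth becomes 0
  Position 2 '(': depth becomes 1
  Position 3 ')': depth becomes 0
  Position 4 '(': depth becomes 1
  Position 5 '(': depth becomes 2
  Position 6 ')': depth becomes 1
  Position 7 ')': depth becomes 0
  Position 8 '(': depth becomes 1
  Position 9 ')': depth becomes 0
  Position 10 '(': depth becomes 1
  Position 11 ')': depth becomes 0
  Position 12 '(': depth becomes 1
  Position 13 ')': depth becomes 0
  Position 14 '(': depth becomes 1
  Position 15 ')': depth becomes 0
  Position 16 '(': depth becomes 1
  Position 17 '(': depth becomes 2
  Position 18 ')': depth becomes 1
  Position 19 '(': depth becomes 2
  Position 20 '(': depth becomes 3
  Position 21 ')': depth becomes 2
  Position 22 ')': depth becomes 1
  Position 23 '(': depth becomes 2
  Position 24 ')': depth becomes 1
  Position 25 '(': depth becomes 2
  Position 26 ')': depth becomes 1
  Position 27 ')': depth becomes 0
Maximum depth reached: 3

3


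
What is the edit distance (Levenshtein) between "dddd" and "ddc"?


Computing edit distance: "dddd" -> "ddc"
DP table:
           d    d    c
      0    1    2    3
  d   1    0    1    2
  d   2    1    0    1
  d   3    2    1    1
  d   4    3    2    2
Edit distance = dp[4][3] = 2

2


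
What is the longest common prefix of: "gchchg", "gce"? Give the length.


Words: gchchg, gce
  Position 0: all 'g' => match
  Position 1: all 'c' => match
  Position 2: ('h', 'e') => mismatch, stop
LCP = "gc" (length 2)

2


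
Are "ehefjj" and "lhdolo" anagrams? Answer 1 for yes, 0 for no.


Strings: "ehefjj", "lhdolo"
Sorted first:  eefhjj
Sorted second: dhlloo
Differ at position 0: 'e' vs 'd' => not anagrams

0


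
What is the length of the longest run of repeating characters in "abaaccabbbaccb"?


Input: "abaaccabbbaccb"
Scanning for longest run:
  Position 1 ('b'): new char, reset run to 1
  Position 2 ('a'): new char, reset run to 1
  Position 3 ('a'): continues run of 'a', length=2
  Position 4 ('c'): new char, reset run to 1
  Position 5 ('c'): continues run of 'c', length=2
  Position 6 ('a'): new char, reset run to 1
  Position 7 ('b'): new char, reset run to 1
  Position 8 ('b'): continues run of 'b', length=2
  Position 9 ('b'): continues run of 'b', length=3
  Position 10 ('a'): new char, reset run to 1
  Position 11 ('c'): new char, reset run to 1
  Position 12 ('c'): continues run of 'c', length=2
  Position 13 ('b'): new char, reset run to 1
Longest run: 'b' with length 3

3


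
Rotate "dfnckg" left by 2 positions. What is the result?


Input: "dfnckg", rotate left by 2
First 2 characters: "df"
Remaining characters: "nckg"
Concatenate remaining + first: "nckg" + "df" = "nckgdf"

nckgdf


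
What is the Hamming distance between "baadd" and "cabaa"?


Comparing "baadd" and "cabaa" position by position:
  Position 0: 'b' vs 'c' => differ
  Position 1: 'a' vs 'a' => same
  Position 2: 'a' vs 'b' => differ
  Position 3: 'd' vs 'a' => differ
  Position 4: 'd' vs 'a' => differ
Total differences (Hamming distance): 4

4


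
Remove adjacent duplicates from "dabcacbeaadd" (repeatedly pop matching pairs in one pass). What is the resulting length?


Input: dabcacbeaadd
Stack-based adjacent duplicate removal:
  Read 'd': push. Stack: d
  Read 'a': push. Stack: da
  Read 'b': push. Stack: dab
  Read 'c': push. Stack: dabc
  Read 'a': push. Stack: dabca
  Read 'c': push. Stack: dabcac
  Read 'b': push. Stack: dabcacb
  Read 'e': push. Stack: dabcacbe
  Read 'a': push. Stack: dabcacbea
  Read 'a': matches stack top 'a' => pop. Stack: dabcacbe
  Read 'd': push. Stack: dabcacbed
  Read 'd': matches stack top 'd' => pop. Stack: dabcacbe
Final stack: "dabcacbe" (length 8)

8


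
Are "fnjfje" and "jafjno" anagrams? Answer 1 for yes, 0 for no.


Strings: "fnjfje", "jafjno"
Sorted first:  effjjn
Sorted second: afjjno
Differ at position 0: 'e' vs 'a' => not anagrams

0


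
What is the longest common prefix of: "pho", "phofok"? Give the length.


Words: pho, phofok
  Position 0: all 'p' => match
  Position 1: all 'h' => match
  Position 2: all 'o' => match
LCP = "pho" (length 3)

3


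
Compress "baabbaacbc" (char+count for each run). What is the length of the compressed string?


Input: baabbaacbc
Runs:
  'b' x 1 => "b1"
  'a' x 2 => "a2"
  'b' x 2 => "b2"
  'a' x 2 => "a2"
  'c' x 1 => "c1"
  'b' x 1 => "b1"
  'c' x 1 => "c1"
Compressed: "b1a2b2a2c1b1c1"
Compressed length: 14

14


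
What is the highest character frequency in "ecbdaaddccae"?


Input: ecbdaaddccae
Character counts:
  'a': 3
  'b': 1
  'c': 3
  'd': 3
  'e': 2
Maximum frequency: 3

3


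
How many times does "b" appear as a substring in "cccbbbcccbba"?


Searching for "b" in "cccbbbcccbba"
Scanning each position:
  Position 0: "c" => no
  Position 1: "c" => no
  Position 2: "c" => no
  Position 3: "b" => MATCH
  Position 4: "b" => MATCH
  Position 5: "b" => MATCH
  Position 6: "c" => no
  Position 7: "c" => no
  Position 8: "c" => no
  Position 9: "b" => MATCH
  Position 10: "b" => MATCH
  Position 11: "a" => no
Total occurrences: 5

5


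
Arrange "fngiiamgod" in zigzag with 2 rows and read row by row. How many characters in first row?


Zigzag "fngiiamgod" into 2 rows:
Placing characters:
  'f' => row 0
  'n' => row 1
  'g' => row 0
  'i' => row 1
  'i' => row 0
  'a' => row 1
  'm' => row 0
  'g' => row 1
  'o' => row 0
  'd' => row 1
Rows:
  Row 0: "fgimo"
  Row 1: "niagd"
First row length: 5

5


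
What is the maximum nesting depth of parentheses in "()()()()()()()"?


Input: "()()()()()()()"
Tracking depth:
  Position 0 '(': depth becomes 1
  Position 1 ')': depth becomes 0
  Position 2 '(': depth becomes 1
  Position 3 ')': depth becomes 0
  Position 4 '(': depth becomes 1
  Position 5 ')': depth becomes 0
  Position 6 '(': depth becomes 1
  Position 7 ')': depth becomes 0
  Position 8 '(': depth becomes 1
  Position 9 ')': depth becomes 0
  Position 10 '(': depth becomes 1
  Position 11 ')': depth becomes 0
  Position 12 '(': depth becomes 1
  Position 13 ')': depth becomes 0
Maximum depth reached: 1

1


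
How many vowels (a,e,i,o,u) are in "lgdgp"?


Input: lgdgp
Checking each character:
  'l' at position 0: consonant
  'g' at position 1: consonant
  'd' at position 2: consonant
  'g' at position 3: consonant
  'p' at position 4: consonant
Total vowels: 0

0


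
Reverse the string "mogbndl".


Input: mogbndl
Reading characters right to left:
  Position 6: 'l'
  Position 5: 'd'
  Position 4: 'n'
  Position 3: 'b'
  Position 2: 'g'
  Position 1: 'o'
  Position 0: 'm'
Reversed: ldnbgom

ldnbgom


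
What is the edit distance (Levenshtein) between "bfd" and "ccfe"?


Computing edit distance: "bfd" -> "ccfe"
DP table:
           c    c    f    e
      0    1    2    3    4
  b   1    1    2    3    4
  f   2    2    2    2    3
  d   3    3    3    3    3
Edit distance = dp[3][4] = 3

3


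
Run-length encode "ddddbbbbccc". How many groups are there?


Input: ddddbbbbccc
Scanning for consecutive runs:
  Group 1: 'd' x 4 (positions 0-3)
  Group 2: 'b' x 4 (positions 4-7)
  Group 3: 'c' x 3 (positions 8-10)
Total groups: 3

3


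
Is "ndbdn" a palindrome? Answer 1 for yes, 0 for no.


Input: ndbdn
Reversed: ndbdn
  Compare pos 0 ('n') with pos 4 ('n'): match
  Compare pos 1 ('d') with pos 3 ('d'): match
Result: palindrome

1


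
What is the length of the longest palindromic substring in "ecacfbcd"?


Input: "ecacfbcd"
Checking substrings for palindromes:
  [1:4] "cac" (len 3) => palindrome
Longest palindromic substring: "cac" with length 3

3


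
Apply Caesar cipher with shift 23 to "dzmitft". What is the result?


Caesar cipher: shift "dzmitft" by 23
  'd' (pos 3) + 23 = pos 0 = 'a'
  'z' (pos 25) + 23 = pos 22 = 'w'
  'm' (pos 12) + 23 = pos 9 = 'j'
  'i' (pos 8) + 23 = pos 5 = 'f'
  't' (pos 19) + 23 = pos 16 = 'q'
  'f' (pos 5) + 23 = pos 2 = 'c'
  't' (pos 19) + 23 = pos 16 = 'q'
Result: awjfqcq

awjfqcq


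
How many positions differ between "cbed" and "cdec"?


Comparing "cbed" and "cdec" position by position:
  Position 0: 'c' vs 'c' => same
  Position 1: 'b' vs 'd' => DIFFER
  Position 2: 'e' vs 'e' => same
  Position 3: 'd' vs 'c' => DIFFER
Positions that differ: 2

2


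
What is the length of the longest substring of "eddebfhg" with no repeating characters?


Input: "eddebfhg"
Sliding window (track last position of each char):
  Position 0 ('e'): window [0,0] length 1 -- new best
  Position 1 ('d'): window [0,1] length 2 -- new best
  Position 2 ('d'): repeat (last at 1), move window start to 2
  Position 2 ('d'): window [2,2] length 1
  Position 3 ('e'): window [2,3] length 2
  Position 4 ('b'): window [2,4] length 3 -- new best
  Position 5 ('f'): window [2,5] length 4 -- new best
  Position 6 ('h'): window [2,6] length 5 -- new best
  Position 7 ('g'): window [2,7] length 6 -- new best
Longest substring with no repeats: "debfhg" with length 6

6


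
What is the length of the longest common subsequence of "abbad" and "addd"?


LCS of "abbad" and "addd"
DP table:
           a    d    d    d
      0    0    0    0    0
  a   0    1    1    1    1
  b   0    1    1    1    1
  b   0    1    1    1    1
  a   0    1    1    1    1
  d   0    1    2    2    2
LCS length = dp[5][4] = 2

2


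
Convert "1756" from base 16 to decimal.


Input: "1756" in base 16
Positional expansion:
  Digit '1' (value 1) x 16^3 = 4096
  Digit '7' (value 7) x 16^2 = 1792
  Digit '5' (value 5) x 16^1 = 80
  Digit '6' (value 6) x 16^0 = 6
Sum = 5974

5974


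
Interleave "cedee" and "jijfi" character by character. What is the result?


Interleaving "cedee" and "jijfi":
  Position 0: 'c' from first, 'j' from second => "cj"
  Position 1: 'e' from first, 'i' from second => "ei"
  Position 2: 'd' from first, 'j' from second => "dj"
  Position 3: 'e' from first, 'f' from second => "ef"
  Position 4: 'e' from first, 'i' from second => "ei"
Result: cjeidjefei

cjeidjefei


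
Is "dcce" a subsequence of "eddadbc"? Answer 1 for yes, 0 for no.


Check if "dcce" is a subsequence of "eddadbc"
Greedy scan:
  Position 0 ('e'): no match needed
  Position 1 ('d'): matches sub[0] = 'd'
  Position 2 ('d'): no match needed
  Position 3 ('a'): no match needed
  Position 4 ('d'): no match needed
  Position 5 ('b'): no match needed
  Position 6 ('c'): matches sub[1] = 'c'
Only matched 2/4 characters => not a subsequence

0


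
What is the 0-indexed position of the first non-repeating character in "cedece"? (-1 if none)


Input: cedece
Character frequencies:
  'c': 2
  'd': 1
  'e': 3
Scanning left to right for freq == 1:
  Position 0 ('c'): freq=2, skip
  Position 1 ('e'): freq=3, skip
  Position 2 ('d'): unique! => answer = 2

2


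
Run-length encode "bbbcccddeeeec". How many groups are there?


Input: bbbcccddeeeec
Scanning for consecutive runs:
  Group 1: 'b' x 3 (positions 0-2)
  Group 2: 'c' x 3 (positions 3-5)
  Group 3: 'd' x 2 (positions 6-7)
  Group 4: 'e' x 4 (positions 8-11)
  Group 5: 'c' x 1 (positions 12-12)
Total groups: 5

5


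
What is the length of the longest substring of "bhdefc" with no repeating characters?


Input: "bhdefc"
Sliding window (track last position of each char):
  Position 0 ('b'): window [0,0] length 1 -- new best
  Position 1 ('h'): window [0,1] length 2 -- new best
  Position 2 ('d'): window [0,2] length 3 -- new best
  Position 3 ('e'): window [0,3] length 4 -- new best
  Position 4 ('f'): window [0,4] length 5 -- new best
  Position 5 ('c'): window [0,5] length 6 -- new best
Longest substring with no repeats: "bhdefc" with length 6

6


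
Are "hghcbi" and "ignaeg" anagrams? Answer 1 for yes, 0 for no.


Strings: "hghcbi", "ignaeg"
Sorted first:  bcghhi
Sorted second: aeggin
Differ at position 0: 'b' vs 'a' => not anagrams

0


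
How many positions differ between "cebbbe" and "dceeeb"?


Comparing "cebbbe" and "dceeeb" position by position:
  Position 0: 'c' vs 'd' => DIFFER
  Position 1: 'e' vs 'c' => DIFFER
  Position 2: 'b' vs 'e' => DIFFER
  Position 3: 'b' vs 'e' => DIFFER
  Position 4: 'b' vs 'e' => DIFFER
  Position 5: 'e' vs 'b' => DIFFER
Positions that differ: 6

6


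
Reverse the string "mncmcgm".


Input: mncmcgm
Reading characters right to left:
  Position 6: 'm'
  Position 5: 'g'
  Position 4: 'c'
  Position 3: 'm'
  Position 2: 'c'
  Position 1: 'n'
  Position 0: 'm'
Reversed: mgcmcnm

mgcmcnm


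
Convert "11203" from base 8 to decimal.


Input: "11203" in base 8
Positional expansion:
  Digit '1' (value 1) x 8^4 = 4096
  Digit '1' (value 1) x 8^3 = 512
  Digit '2' (value 2) x 8^2 = 128
  Digit '0' (value 0) x 8^1 = 0
  Digit '3' (value 3) x 8^0 = 3
Sum = 4739

4739


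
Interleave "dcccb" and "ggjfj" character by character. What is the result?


Interleaving "dcccb" and "ggjfj":
  Position 0: 'd' from first, 'g' from second => "dg"
  Position 1: 'c' from first, 'g' from second => "cg"
  Position 2: 'c' from first, 'j' from second => "cj"
  Position 3: 'c' from first, 'f' from second => "cf"
  Position 4: 'b' from first, 'j' from second => "bj"
Result: dgcgcjcfbj

dgcgcjcfbj


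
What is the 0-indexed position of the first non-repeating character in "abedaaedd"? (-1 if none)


Input: abedaaedd
Character frequencies:
  'a': 3
  'b': 1
  'd': 3
  'e': 2
Scanning left to right for freq == 1:
  Position 0 ('a'): freq=3, skip
  Position 1 ('b'): unique! => answer = 1

1


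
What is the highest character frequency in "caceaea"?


Input: caceaea
Character counts:
  'a': 3
  'c': 2
  'e': 2
Maximum frequency: 3

3


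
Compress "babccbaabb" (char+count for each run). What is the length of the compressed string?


Input: babccbaabb
Runs:
  'b' x 1 => "b1"
  'a' x 1 => "a1"
  'b' x 1 => "b1"
  'c' x 2 => "c2"
  'b' x 1 => "b1"
  'a' x 2 => "a2"
  'b' x 2 => "b2"
Compressed: "b1a1b1c2b1a2b2"
Compressed length: 14

14


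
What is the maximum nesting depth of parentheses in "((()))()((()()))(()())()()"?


Input: "((()))()((()()))(()())()()"
Tracking depth:
  Position 0 '(': depth becomes 1
  Position 1 '(': depth becomes 2
  Position 2 '(': depth becomes 3
  Position 3 ')': depth becomes 2
  Position 4 ')': depth becomes 1
  Position 5 ')': depth becomes 0
  Position 6 '(': depth becomes 1
  Position 7 ')': depth becomes 0
  Position 8 '(': depth becomes 1
  Position 9 '(': depth becomes 2
  Position 10 '(': depth becomes 3
  Position 11 ')': depth becomes 2
  Position 12 '(': depth becomes 3
  Position 13 ')': depth becomes 2
  Position 14 ')': depth becomes 1
  Position 15 ')': depth becomes 0
  Position 16 '(': depth becomes 1
  Position 17 '(': depth becomes 2
  Position 18 ')': depth becomes 1
  Position 19 '(': depth becomes 2
  Position 20 ')': depth becomes 1
  Position 21 ')': depth becomes 0
  Position 22 '(': depth becomes 1
  Position 23 ')': depth becomes 0
  Position 24 '(': depth becomes 1
  Position 25 ')': depth becomes 0
Maximum depth reached: 3

3


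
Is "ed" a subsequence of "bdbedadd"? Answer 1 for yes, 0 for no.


Check if "ed" is a subsequence of "bdbedadd"
Greedy scan:
  Position 0 ('b'): no match needed
  Position 1 ('d'): no match needed
  Position 2 ('b'): no match needed
  Position 3 ('e'): matches sub[0] = 'e'
  Position 4 ('d'): matches sub[1] = 'd'
  Position 5 ('a'): no match needed
  Position 6 ('d'): no match needed
  Position 7 ('d'): no match needed
All 2 characters matched => is a subsequence

1


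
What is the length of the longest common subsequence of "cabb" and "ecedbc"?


LCS of "cabb" and "ecedbc"
DP table:
           e    c    e    d    b    c
      0    0    0    0    0    0    0
  c   0    0    1    1    1    1    1
  a   0    0    1    1    1    1    1
  b   0    0    1    1    1    2    2
  b   0    0    1    1    1    2    2
LCS length = dp[4][6] = 2

2


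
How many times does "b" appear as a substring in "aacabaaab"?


Searching for "b" in "aacabaaab"
Scanning each position:
  Position 0: "a" => no
  Position 1: "a" => no
  Position 2: "c" => no
  Position 3: "a" => no
  Position 4: "b" => MATCH
  Position 5: "a" => no
  Position 6: "a" => no
  Position 7: "a" => no
  Position 8: "b" => MATCH
Total occurrences: 2

2


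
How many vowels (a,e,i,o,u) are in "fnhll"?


Input: fnhll
Checking each character:
  'f' at position 0: consonant
  'n' at position 1: consonant
  'h' at position 2: consonant
  'l' at position 3: consonant
  'l' at position 4: consonant
Total vowels: 0

0


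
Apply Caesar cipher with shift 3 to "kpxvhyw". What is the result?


Caesar cipher: shift "kpxvhyw" by 3
  'k' (pos 10) + 3 = pos 13 = 'n'
  'p' (pos 15) + 3 = pos 18 = 's'
  'x' (pos 23) + 3 = pos 0 = 'a'
  'v' (pos 21) + 3 = pos 24 = 'y'
  'h' (pos 7) + 3 = pos 10 = 'k'
  'y' (pos 24) + 3 = pos 1 = 'b'
  'w' (pos 22) + 3 = pos 25 = 'z'
Result: nsaykbz

nsaykbz
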